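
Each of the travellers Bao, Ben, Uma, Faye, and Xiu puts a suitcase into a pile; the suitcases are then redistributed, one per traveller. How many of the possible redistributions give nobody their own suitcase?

Let Aᵢ be the assignments in which traveller i gets their own suitcase. We want the size of the complement of A₁∪…∪A_5.
By inclusion–exclusion this is Σ_{j=0}^{5} (−1)^j C(5,j)·(5−j)!.
Computing: 120 − 120 + 60 − 20 + 5 − 1 = 44.

44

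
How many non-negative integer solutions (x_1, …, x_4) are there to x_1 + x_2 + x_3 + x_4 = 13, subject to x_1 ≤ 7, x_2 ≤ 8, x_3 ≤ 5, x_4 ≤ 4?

Without the upper bounds there are C(16,3) = 560 ways to split 13 among 4 variables.
Subtract solutions that violate a single cap (substitute x_i' = x_i − (cap_i+1)): x_1 ≥ 8 gives C(8,3) = 56; x_2 ≥ 9 gives C(7,3) = 35; x_3 ≥ 6 gives C(10,3) = 120; x_4 ≥ 5 gives C(11,3) = 165. Together 376.
Add back pairs where two caps are both exceeded: 0 + 0 + 1 + 0 + 0 + 10 = 11.
By inclusion–exclusion the count is 560 − 376 + 11 = 195.

195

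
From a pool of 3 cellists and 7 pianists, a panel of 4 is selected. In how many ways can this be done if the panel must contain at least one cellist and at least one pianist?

175

With no constraint there are C(10,4) = 210 possible selections.
Selections missing a whole group: no cellists → C(7,4) = 35; no pianists → C(3,4) = 0.
Both groups omitted at once is impossible, so 210 − 35 = 175.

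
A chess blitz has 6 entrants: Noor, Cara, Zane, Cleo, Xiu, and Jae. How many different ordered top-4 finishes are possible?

There are 6 choices for 1st place, 5 for 2nd, and so on down to 3 for position 4.
That gives 6 × 5 × 4 × 3 = 360.

360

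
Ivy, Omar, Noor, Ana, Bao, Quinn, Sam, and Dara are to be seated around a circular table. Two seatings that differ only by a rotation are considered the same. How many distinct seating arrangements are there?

Seat Ivy anywhere (absorbing the rotational symmetry), then permute the other 7: (7)! = 5040.

5040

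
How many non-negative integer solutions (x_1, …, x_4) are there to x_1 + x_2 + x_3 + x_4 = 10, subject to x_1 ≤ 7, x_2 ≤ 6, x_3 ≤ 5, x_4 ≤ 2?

By stars and bars, unrestricted non-negative solutions to x_1+…+x_4 = 10 number C(10+3,3) = 286.
Subtract solutions that violate a single cap (substitute x_i' = x_i − (cap_i+1)): x_1 ≥ 8 gives C(5,3) = 10; x_2 ≥ 7 gives C(6,3) = 20; x_3 ≥ 6 gives C(7,3) = 35; x_4 ≥ 3 gives C(10,3) = 120. Together 185.
Add back pairs where two caps are both exceeded: 0 + 0 + 0 + 0 + 1 + 4 = 5.
By inclusion–exclusion the count is 286 − 185 + 5 = 106.

106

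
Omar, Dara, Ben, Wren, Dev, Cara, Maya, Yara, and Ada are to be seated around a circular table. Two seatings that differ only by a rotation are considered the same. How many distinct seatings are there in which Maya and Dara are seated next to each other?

Glue Maya and Dara into a block (2 internal orders). Seating 8 units around a circle gives (7)! arrangements.
So 2 × (7)! = 2 × 5040 = 10080.

10080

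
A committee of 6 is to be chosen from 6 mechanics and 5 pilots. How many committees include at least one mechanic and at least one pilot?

461

Total 6-person selections from all 11: C(11,6) = 462.
Subtract selections that omit an entire group: no mechanics → C(5,6) = 0; no pilots → C(6,6) = 1.
Both groups omitted at once is impossible, so 462 − 1 = 461.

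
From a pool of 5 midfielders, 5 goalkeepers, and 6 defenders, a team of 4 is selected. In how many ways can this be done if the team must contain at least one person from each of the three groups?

With no constraint there are C(16,4) = 1820 possible selections.
Subtract selections that omit an entire group: no midfielders → C(11,4) = 330; no goalkeepers → C(11,4) = 330; no defenders → C(10,4) = 210.
Add back selections omitting two groups (i.e. drawn from a single group): C(5,4) + C(5,4) + C(6,4) = 25.
By inclusion–exclusion: 1820 − 870 + 25 = 975.

975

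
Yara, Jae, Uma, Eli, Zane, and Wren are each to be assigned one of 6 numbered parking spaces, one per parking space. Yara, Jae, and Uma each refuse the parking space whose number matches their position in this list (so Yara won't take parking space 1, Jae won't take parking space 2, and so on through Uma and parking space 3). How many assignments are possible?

Let Aᵢ (for i ∈ {1, 2, 3}) be the placements that put person i in their forbidden parking space. Any j of these fix j positions, leaving (6−j)! ways to fill the rest, and there are C(3,j) ways to pick which j.
By inclusion–exclusion, the number of valid placements is Σ_{j=0}^{3} (−1)^j C(3,j)·(6−j)!.
Computing: 720 − 360 + 72 − 6 = 426.

426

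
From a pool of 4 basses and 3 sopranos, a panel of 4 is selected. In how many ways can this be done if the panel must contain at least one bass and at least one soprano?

34

Total 4-person selections from all 7: C(7,4) = 35.
Subtract selections that omit an entire group: no basses → C(3,4) = 0; no sopranos → C(4,4) = 1.
Both groups omitted at once is impossible, so 35 − 1 = 34.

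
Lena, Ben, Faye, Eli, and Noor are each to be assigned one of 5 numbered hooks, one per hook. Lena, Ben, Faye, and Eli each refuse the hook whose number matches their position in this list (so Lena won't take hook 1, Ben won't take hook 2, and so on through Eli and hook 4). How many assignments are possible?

Let Aᵢ (for 1 ≤ i ≤ 4) be the placements that put person i in their forbidden hook. Any j of these fix j positions, leaving (5−j)! ways to fill the rest, and there are C(4,j) ways to pick which j.
By inclusion–exclusion, the number of valid placements is Σ_{j=0}^{4} (−1)^j C(4,j)·(5−j)!.
Computing: 120 − 96 + 36 − 8 + 1 = 53.

53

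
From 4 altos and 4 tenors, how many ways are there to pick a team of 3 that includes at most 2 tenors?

Split by how many tenors are chosen (0 through 2).
Sum: C(4,0)·C(4,3) + C(4,1)·C(4,2) + C(4,2)·C(4,1) = 4 + 24 + 24 = 52.

52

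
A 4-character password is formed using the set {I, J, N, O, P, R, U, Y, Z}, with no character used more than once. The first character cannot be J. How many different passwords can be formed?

The first character has 9−1 = 8 choices (anything except J).
The remaining 3 characters are filled from the other 8 symbols without repetition: 8 × 7 × 6 = 336.
Total: 8 × 336 = 2688.

2688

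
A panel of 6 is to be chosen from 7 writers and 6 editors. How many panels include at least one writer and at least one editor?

Unrestricted: C(13,6) = 1716 ways to pick any 6 of the 13.
Subtract selections that omit an entire group: no writers → C(6,6) = 1; no editors → C(7,6) = 7.
Both groups omitted at once is impossible, so 1716 − 8 = 1708.

1708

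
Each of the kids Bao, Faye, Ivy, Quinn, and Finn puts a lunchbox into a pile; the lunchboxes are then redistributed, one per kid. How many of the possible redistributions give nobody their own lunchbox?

Let Aᵢ be the assignments in which kid i gets their own lunchbox. We want the size of the complement of A₁∪…∪A_5.
By inclusion–exclusion this is Σ_{j=0}^{5} (−1)^j C(5,j)·(5−j)!.
Computing: 120 − 120 + 60 − 20 + 5 − 1 = 44.

44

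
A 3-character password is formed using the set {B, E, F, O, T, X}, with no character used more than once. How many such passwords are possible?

This is a permutation of 3 out of 6: P(6,3) = 6!/3!.
That product is 6 × 5 × 4 = 120.

120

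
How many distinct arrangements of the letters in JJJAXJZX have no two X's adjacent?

630

Total arrangements of JJJAXJZX: 8!/(4!·2!) = 840.
Arrangements with the X's together: treat XX as one letter, giving (7)!/(4!) = 210.
Hence 840 − 210 = 630.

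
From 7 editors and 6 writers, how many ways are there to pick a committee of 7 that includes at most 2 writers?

358

Split by how many writers are chosen (0 through 2).
Sum: C(6,0)·C(7,7) + C(6,1)·C(7,6) + C(6,2)·C(7,5) = 1 + 42 + 315 = 358.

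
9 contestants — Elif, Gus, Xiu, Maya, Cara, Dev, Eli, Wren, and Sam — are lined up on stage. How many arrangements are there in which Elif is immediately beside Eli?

Glue Elif and Eli into one block (2 internal orders), leaving 8 units to arrange in a row.
So the count is 2·(8)! = 80640.

80640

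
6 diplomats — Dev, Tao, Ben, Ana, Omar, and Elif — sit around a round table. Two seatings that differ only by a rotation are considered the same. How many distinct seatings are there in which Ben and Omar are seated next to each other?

Treat {Ben, Omar} as one unit (2 internal orders) and seat the resulting 5 units around the table: (4)! circular arrangements.
So 2 × (4)! = 2 × 24 = 48.

48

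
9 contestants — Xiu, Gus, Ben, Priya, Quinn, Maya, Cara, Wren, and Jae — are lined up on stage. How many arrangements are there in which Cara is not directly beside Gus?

Of the 9! = 362880 arrangements, those with Cara and Gus adjacent number 2 × 8! = 80640 (treat the pair as a block with 2 internal orders).
Complementary counting: 362880 − 80640 = 282240.

282240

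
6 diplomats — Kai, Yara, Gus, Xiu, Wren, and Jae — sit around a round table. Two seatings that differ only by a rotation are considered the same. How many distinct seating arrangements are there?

Fix one person's seat to break rotational symmetry; the remaining 5 people can be arranged in (5)! = 120 ways.

120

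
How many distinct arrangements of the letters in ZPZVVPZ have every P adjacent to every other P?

60

Treat the 2 copies of P as a single block. The multiset to arrange is then {PP, V, V, Z, Z, Z}, 6 items in all.
That gives (6)!/(3!·2!) = 60 arrangements.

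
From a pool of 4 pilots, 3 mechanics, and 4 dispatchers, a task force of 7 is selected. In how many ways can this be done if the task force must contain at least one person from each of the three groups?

320

Total 7-person selections from all 11: C(11,7) = 330.
Selections missing a whole group: no pilots → C(7,7) = 1; no mechanics → C(8,7) = 8; no dispatchers → C(7,7) = 1.
Add back selections omitting two groups (i.e. drawn from a single group): C(4,7) + C(3,7) + C(4,7) = 0.
By inclusion–exclusion: 330 − 10 + 0 = 320.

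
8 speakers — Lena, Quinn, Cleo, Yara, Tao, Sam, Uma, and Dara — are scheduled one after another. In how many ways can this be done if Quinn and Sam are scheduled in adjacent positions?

Place the 6 others and the Quinn-Sam pair as 7 objects in a line; the pair has 2 internal arrangements.
So the count is 2·(7)! = 10080.

10080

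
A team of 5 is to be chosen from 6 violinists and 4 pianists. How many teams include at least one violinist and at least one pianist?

With no constraint there are C(10,5) = 252 possible selections.
Subtract selections that omit an entire group: no violinists → C(4,5) = 0; no pianists → C(6,5) = 6.
Both groups omitted at once is impossible, so 252 − 6 = 246.

246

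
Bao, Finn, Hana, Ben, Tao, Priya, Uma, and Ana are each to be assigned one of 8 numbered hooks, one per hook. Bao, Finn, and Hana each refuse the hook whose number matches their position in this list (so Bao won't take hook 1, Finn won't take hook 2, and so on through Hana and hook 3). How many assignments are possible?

Let Aᵢ (for i ∈ {1, 2, 3}) be the placements that put person i in their forbidden hook. Any j of these fix j positions, leaving (8−j)! ways to fill the rest, and there are C(3,j) ways to pick which j.
By inclusion–exclusion, the number of valid placements is Σ_{j=0}^{3} (−1)^j C(3,j)·(8−j)!.
Computing: 40320 − 15120 + 2160 − 120 = 27240.

27240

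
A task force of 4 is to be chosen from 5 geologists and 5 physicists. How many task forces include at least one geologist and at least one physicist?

200

Unrestricted: C(10,4) = 210 ways to pick any 4 of the 10.
Selections missing a whole group: no geologists → C(5,4) = 5; no physicists → C(5,4) = 5.
Both groups omitted at once is impossible, so 210 − 10 = 200.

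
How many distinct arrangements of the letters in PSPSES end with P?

20

With the last slot taken by P, it remains to arrange the other 5 letters (SPSES).
Those 5 letters have S appearing 3 times, giving (5)!/(3!) = 20.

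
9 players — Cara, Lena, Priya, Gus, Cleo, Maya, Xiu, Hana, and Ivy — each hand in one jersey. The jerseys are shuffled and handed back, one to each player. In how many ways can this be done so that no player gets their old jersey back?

Let Aᵢ be the assignments in which player i gets their old jersey. We want the size of the complement of A₁∪…∪A_9.
By inclusion–exclusion this is Σ_{j=0}^{9} (−1)^j C(9,j)·(9−j)!.
Computing: 362880 − 362880 + 181440 − 60480 + 15120 − 3024 + 504 − 72 + 9 − 1 = 133496.

133496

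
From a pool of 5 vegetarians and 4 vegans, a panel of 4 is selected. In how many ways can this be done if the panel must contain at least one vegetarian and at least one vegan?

With no constraint there are C(9,4) = 126 possible selections.
Subtract selections that omit an entire group: no vegetarians → C(4,4) = 1; no vegans → C(5,4) = 5.
Both groups omitted at once is impossible, so 126 − 6 = 120.

120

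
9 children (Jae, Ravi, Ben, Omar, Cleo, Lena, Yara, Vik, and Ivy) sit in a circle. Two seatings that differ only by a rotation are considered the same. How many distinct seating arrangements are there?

40320

Fix one person's seat to break rotational symmetry; the remaining 8 people can be arranged in (8)! = 40320 ways.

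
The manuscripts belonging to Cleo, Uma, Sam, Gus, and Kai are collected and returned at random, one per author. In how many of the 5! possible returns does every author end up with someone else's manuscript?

44

This is the derangement count D_5: permutations of 5 items with no fixed point.
By inclusion–exclusion this is Σ_{j=0}^{5} (−1)^j C(5,j)·(5−j)!.
Computing: 120 − 120 + 60 − 20 + 5 − 1 = 44.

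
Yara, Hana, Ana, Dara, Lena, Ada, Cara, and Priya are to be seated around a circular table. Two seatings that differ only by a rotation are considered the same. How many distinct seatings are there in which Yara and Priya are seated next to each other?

Glue Yara and Priya into a block (2 internal orders). Seating 7 units around a circle gives (6)! arrangements.
So 2 × (6)! = 2 × 720 = 1440.

1440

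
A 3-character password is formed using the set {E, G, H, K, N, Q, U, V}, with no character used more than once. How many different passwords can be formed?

336

This is a permutation of 3 out of 8: P(8,3) = 8!/5!.
8 × 7 × 6 = 336.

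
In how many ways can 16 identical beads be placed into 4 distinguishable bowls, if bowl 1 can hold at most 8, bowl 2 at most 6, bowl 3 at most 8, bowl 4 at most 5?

253

Without the upper bounds there are C(19,3) = 969 ways to split 16 among 4 bowls.
Subtract solutions that violate a single cap (substitute x_i' = x_i − (cap_i+1)): x_1 ≥ 9 gives C(10,3) = 120; x_2 ≥ 7 gives C(12,3) = 220; x_3 ≥ 9 gives C(10,3) = 120; x_4 ≥ 6 gives C(13,3) = 286. Together 746.
Add back pairs where two caps are both exceeded: 1 + 0 + 4 + 1 + 20 + 4 = 30.
By inclusion–exclusion the count is 969 − 746 + 30 = 253.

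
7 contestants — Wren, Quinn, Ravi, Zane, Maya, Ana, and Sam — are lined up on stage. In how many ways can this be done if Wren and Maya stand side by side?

Treat {Wren, Maya} as a single unit. There are 6 units to order, and the pair itself can be ordered 2 ways.
So the count is 2·(6)! = 1440.

1440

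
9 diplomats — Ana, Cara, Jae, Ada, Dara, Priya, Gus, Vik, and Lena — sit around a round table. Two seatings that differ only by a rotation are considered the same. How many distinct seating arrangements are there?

Around a circle, 9 distinct people have 9!/9 = (8)! = 40320 rotationally distinct seatings.

40320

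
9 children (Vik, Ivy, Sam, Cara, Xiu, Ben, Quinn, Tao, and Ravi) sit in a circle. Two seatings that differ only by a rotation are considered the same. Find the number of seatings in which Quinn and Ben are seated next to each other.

Treat {Quinn, Ben} as one unit (2 internal orders) and seat the resulting 8 units around the table: (7)! circular arrangements.
So 2 × (7)! = 2 × 5040 = 10080.

10080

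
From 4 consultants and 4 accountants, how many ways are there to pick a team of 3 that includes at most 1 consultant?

28

Split by how many consultants are chosen (0 through 1).
Sum: C(4,0)·C(4,3) + C(4,1)·C(4,2) = 4 + 24 = 28.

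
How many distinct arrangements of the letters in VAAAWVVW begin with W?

With the first slot taken by W, it remains to arrange the other 7 letters (VAAAVVW).
Those 7 letters have A appearing 3 times and V appearing 3 times, giving (7)!/(3!·3!) = 140.

140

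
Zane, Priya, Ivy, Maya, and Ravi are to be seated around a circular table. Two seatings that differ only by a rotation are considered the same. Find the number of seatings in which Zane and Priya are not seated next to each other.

Without the restriction there are (4)! = 24 seatings.
Seatings with Zane beside Priya: treat them as a block with 2 internal orders, giving 2 × (3)! = 12.
Subtracting, 24 − 12 = 12.

12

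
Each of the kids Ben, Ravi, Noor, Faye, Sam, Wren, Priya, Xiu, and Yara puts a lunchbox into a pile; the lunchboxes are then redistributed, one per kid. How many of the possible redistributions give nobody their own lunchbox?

133496

Count assignments avoiding every fixed point. For any j of the 9 kids fixed to their own lunchbox, the other 9−j can be arranged in (9−j)! ways.
By inclusion–exclusion this is Σ_{j=0}^{9} (−1)^j C(9,j)·(9−j)!.
Computing: 362880 − 362880 + 181440 − 60480 + 15120 − 3024 + 504 − 72 + 9 − 1 = 133496.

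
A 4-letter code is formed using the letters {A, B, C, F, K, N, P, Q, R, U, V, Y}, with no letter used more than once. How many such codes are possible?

Choose and order 4 of the 12 symbols: the first letter has 12 options, the next 11, then 10, 9.
12 × 11 × 10 × 9 = 11880.

11880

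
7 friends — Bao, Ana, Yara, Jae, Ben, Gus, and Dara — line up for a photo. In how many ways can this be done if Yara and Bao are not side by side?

3600

Of the 7! = 5040 arrangements, those with Yara and Bao adjacent number 2 × 6! = 1440 (treat the pair as a block with 2 internal orders).
Complementary counting: 5040 − 1440 = 3600.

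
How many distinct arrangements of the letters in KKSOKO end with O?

20

Fix O in the last position and arrange the remaining 5 letters.
Those 5 letters have K appearing 3 times, giving (5)!/(3!) = 20.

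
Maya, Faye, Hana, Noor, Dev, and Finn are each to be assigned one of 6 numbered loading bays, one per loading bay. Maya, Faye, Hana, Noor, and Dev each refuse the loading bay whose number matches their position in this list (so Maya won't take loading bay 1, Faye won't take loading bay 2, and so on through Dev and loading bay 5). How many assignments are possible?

Let Aᵢ (for 1 ≤ i ≤ 5) be the placements that put person i in their forbidden loading bay. Any j of these fix j positions, leaving (6−j)! ways to fill the rest, and there are C(5,j) ways to pick which j.
By inclusion–exclusion, the number of valid placements is Σ_{j=0}^{5} (−1)^j C(5,j)·(6−j)!.
Computing: 720 − 600 + 240 − 60 + 10 − 1 = 309.

309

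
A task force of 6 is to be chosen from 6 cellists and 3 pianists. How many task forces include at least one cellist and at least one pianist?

Total 6-person selections from all 9: C(9,6) = 84.
Subtract selections that omit an entire group: no cellists → C(3,6) = 0; no pianists → C(6,6) = 1.
Both groups omitted at once is impossible, so 84 − 1 = 83.

83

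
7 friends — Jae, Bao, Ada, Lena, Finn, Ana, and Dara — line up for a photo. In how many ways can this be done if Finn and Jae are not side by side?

There are 7! = 5040 arrangements in all. If Finn and Jae are adjacent, merging them into one block gives 2·(6)! = 1440 arrangements.
So 5040 − 1440 = 3600 arrangements keep them apart.

3600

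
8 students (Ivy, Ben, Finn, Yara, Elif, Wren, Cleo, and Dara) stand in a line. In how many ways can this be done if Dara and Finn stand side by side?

Place the 6 others and the Dara-Finn pair as 7 objects in a line; the pair has 2 internal arrangements.
That gives 2 × 7! = 2 × 5040 = 10080.

10080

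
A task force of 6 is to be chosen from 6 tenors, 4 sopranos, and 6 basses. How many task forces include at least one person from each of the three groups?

Total 6-person selections from all 16: C(16,6) = 8008.
Selections missing a whole group: no tenors → C(10,6) = 210; no sopranos → C(12,6) = 924; no basses → C(10,6) = 210.
Add back selections omitting two groups (i.e. drawn from a single group): C(6,6) + C(4,6) + C(6,6) = 2.
By inclusion–exclusion: 8008 − 1344 + 2 = 6666.

6666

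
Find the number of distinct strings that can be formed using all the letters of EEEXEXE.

21

EEEXEXE has 7 letters with E appearing 5 times and X appearing twice.
The number of distinct arrangements is 7!/(5!·2!) = 5040/240 = 21.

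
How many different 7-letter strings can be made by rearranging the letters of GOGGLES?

840

Letter multiplicities in GOGGLES: E×1, G×3, L×1, O×1, S×1.
So there are 7! / (3!) = 840 distinguishable arrangements.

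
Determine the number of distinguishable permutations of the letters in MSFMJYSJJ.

MSFMJYSJJ has 9 letters with J appearing 3 times, M appearing twice, and S appearing twice.
So there are 9! / (3!·2!·2!) = 15120 distinguishable arrangements.

15120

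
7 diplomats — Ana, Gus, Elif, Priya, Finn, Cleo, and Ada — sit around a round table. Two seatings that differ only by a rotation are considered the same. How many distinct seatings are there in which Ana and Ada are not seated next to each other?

480

All circular seatings of 7 people number (6)! = 720.
Those with Ana next to Ada: fuse the pair into one unit and seat 6 units around a circle — 2·(5)! = 240.
Subtracting, 720 − 240 = 480.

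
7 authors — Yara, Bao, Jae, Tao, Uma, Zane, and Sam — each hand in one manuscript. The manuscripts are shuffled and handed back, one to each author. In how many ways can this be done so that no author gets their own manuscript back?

1854

This is the derangement count D_7: permutations of 7 items with no fixed point.
By inclusion–exclusion this is Σ_{j=0}^{7} (−1)^j C(7,j)·(7−j)!.
Computing: 5040 − 5040 + 2520 − 840 + 210 − 42 + 7 − 1 = 1854.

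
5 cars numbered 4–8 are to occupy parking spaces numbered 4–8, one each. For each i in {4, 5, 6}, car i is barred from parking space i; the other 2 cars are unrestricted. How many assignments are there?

64

Let Aᵢ (for i ∈ {4, 5, 6}) be the placements that put car i in its forbidden parking space. Any j of these fix j positions, leaving (5−j)! ways to fill the rest, and there are C(3,j) ways to pick which j.
By inclusion–exclusion, the number of valid placements is Σ_{j=0}^{3} (−1)^j C(3,j)·(5−j)!.
Computing: 120 − 72 + 18 − 2 = 64.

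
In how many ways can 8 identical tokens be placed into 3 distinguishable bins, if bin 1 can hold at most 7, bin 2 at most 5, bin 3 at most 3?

23

Ignoring the caps, the number of non-negative solutions to x_1+…+x_3 = 8 is C(10,2) = 45.
Subtract solutions that violate a single cap (substitute x_i' = x_i − (cap_i+1)): x_1 ≥ 8 gives C(2,2) = 1; x_2 ≥ 6 gives C(4,2) = 6; x_3 ≥ 4 gives C(6,2) = 15. Together 22.
No two caps can be exceeded simultaneously, so the pair terms are all 0.
By inclusion–exclusion the count is 45 − 22 + 0 = 23.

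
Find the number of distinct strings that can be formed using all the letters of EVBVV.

EVBVV has 5 letters with V appearing 3 times.
So there are 5! / (3!) = 20 distinguishable arrangements.

20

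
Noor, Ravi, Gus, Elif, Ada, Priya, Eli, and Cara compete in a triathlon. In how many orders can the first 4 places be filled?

1680

This is an ordered selection of 4 from 8: P(8,4).
That gives 8 × 7 × 6 × 5 = 1680.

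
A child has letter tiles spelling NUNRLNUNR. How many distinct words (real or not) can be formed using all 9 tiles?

3780

NUNRLNUNR has 9 letters with N appearing 4 times, R appearing twice, and U appearing twice.
Dividing 9! = 362880 by 4!·2!·2! = 96 for the repeated letters gives 3780.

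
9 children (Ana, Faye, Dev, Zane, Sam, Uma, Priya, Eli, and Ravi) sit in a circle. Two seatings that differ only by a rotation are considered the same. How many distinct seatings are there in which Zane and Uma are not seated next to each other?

All circular seatings of 9 people number (8)! = 40320.
Those with Zane next to Uma: fuse the pair into one unit and seat 8 units around a circle — 2·(7)! = 10080.
Subtracting, 40320 − 10080 = 30240.

30240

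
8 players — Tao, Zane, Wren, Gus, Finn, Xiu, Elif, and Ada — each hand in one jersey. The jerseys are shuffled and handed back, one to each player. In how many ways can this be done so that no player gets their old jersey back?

This is the derangement count D_8: permutations of 8 items with no fixed point.
By inclusion–exclusion this is Σ_{j=0}^{8} (−1)^j C(8,j)·(8−j)!.
Computing: 40320 − 40320 + 20160 − 6720 + 1680 − 336 + 56 − 8 + 1 = 14833.

14833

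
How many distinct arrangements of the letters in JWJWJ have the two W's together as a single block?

Treat the 2 copies of W as a single block. The multiset to arrange is then {WW, J, J, J}, 4 items in all.
That gives (4)!/(3!) = 4 arrangements.

4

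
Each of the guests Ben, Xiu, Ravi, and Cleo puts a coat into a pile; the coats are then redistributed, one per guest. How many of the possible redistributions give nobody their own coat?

9

This is the derangement count D_4: permutations of 4 items with no fixed point.
By inclusion–exclusion this is Σ_{j=0}^{4} (−1)^j C(4,j)·(4−j)!.
Computing: 24 − 24 + 12 − 4 + 1 = 9.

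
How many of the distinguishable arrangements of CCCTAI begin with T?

20

With the first slot taken by T, it remains to arrange the other 5 letters (CCCAI).
Those 5 letters have C appearing 3 times, giving (5)!/(3!) = 20.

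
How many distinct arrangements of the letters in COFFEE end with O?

With the last slot taken by O, it remains to arrange the other 5 letters (CFFEE).
Those 5 letters have E appearing twice and F appearing twice, giving (5)!/(2!·2!) = 30.

30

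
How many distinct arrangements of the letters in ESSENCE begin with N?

60

With the first slot taken by N, it remains to arrange the other 6 letters (ESSECE).
Those 6 letters have E appearing 3 times and S appearing twice, giving (6)!/(3!·2!) = 60.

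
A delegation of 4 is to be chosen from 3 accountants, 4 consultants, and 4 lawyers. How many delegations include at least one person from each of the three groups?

192

Unrestricted: C(11,4) = 330 ways to pick any 4 of the 11.
Subtract selections that omit an entire group: no accountants → C(8,4) = 70; no consultants → C(7,4) = 35; no lawyers → C(7,4) = 35.
Add back selections omitting two groups (i.e. drawn from a single group): C(3,4) + C(4,4) + C(4,4) = 2.
By inclusion–exclusion: 330 − 140 + 2 = 192.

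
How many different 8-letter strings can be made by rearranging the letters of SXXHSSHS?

The 8 letters of SXXHSSHS have repeats: H appearing twice, S appearing 4 times, and X appearing twice.
So there are 8! / (4!·2!·2!) = 420 distinguishable arrangements.

420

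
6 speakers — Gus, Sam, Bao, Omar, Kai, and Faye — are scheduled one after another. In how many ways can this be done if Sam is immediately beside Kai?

240

Glue Sam and Kai into one block (2 internal orders), leaving 5 units to arrange in a row.
That gives 2 × 5! = 2 × 120 = 240.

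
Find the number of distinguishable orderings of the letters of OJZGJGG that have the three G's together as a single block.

60

Treat the 3 copies of G as a single block. The multiset to arrange is then {GGG, J, J, O, Z}, 5 items in all.
That gives (5)!/(2!) = 60 arrangements.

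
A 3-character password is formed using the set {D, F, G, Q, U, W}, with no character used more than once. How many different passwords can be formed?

120

With no repetition, fill the 3 characters in order: 6 choices, then 5, down to 4.
That product is 6 × 5 × 4 = 120.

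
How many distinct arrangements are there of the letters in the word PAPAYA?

PAPAYA has 6 letters with A appearing 3 times and P appearing twice.
Dividing 6! = 720 by 3!·2! = 12 for the repeated letters gives 60.

60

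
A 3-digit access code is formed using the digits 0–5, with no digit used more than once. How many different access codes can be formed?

120

With no repetition, fill the 3 digits in order: 6 choices, then 5, down to 4.
6 × 5 × 4 = 120.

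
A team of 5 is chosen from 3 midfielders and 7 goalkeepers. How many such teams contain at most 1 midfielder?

Split by how many midfielders are chosen (0 through 1).
Sum: C(3,0)·C(7,5) + C(3,1)·C(7,4) = 21 + 105 = 126.

126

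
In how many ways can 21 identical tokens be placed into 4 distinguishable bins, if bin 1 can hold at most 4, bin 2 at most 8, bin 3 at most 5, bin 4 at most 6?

By stars and bars, unrestricted non-negative solutions to x_1+…+x_4 = 21 number C(21+3,3) = 2024.
Subtract solutions that violate a single cap (substitute x_i' = x_i − (cap_i+1)): x_1 ≥ 5 gives C(19,3) = 969; x_2 ≥ 9 gives C(15,3) = 455; x_3 ≥ 6 gives C(18,3) = 816; x_4 ≥ 7 gives C(17,3) = 680. Together 2920.
Add back pairs where two caps are both exceeded: 120 + 286 + 220 + 84 + 56 + 165 = 931.
Subtract triples: 4 + 1 + 20 + 0 = 25.
By inclusion–exclusion the count is 2024 − 2920 + 931 − 25 = 10.

10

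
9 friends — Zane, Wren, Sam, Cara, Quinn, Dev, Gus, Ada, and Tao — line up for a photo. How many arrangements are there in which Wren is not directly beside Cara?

282240

There are 9! = 362880 arrangements in all. If Wren and Cara are adjacent, merging them into one block gives 2·(8)! = 80640 arrangements.
Complementary counting: 362880 − 80640 = 282240.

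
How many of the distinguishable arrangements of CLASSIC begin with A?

180

With the first slot taken by A, it remains to arrange the other 6 letters (CLSSIC).
Those 6 letters have C appearing twice and S appearing twice, giving (6)!/(2!·2!) = 180.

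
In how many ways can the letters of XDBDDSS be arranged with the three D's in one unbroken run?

60

Treat the 3 copies of D as a single block. The multiset to arrange is then {DDD, B, S, S, X}, 5 items in all.
That gives (5)!/(2!) = 60 arrangements.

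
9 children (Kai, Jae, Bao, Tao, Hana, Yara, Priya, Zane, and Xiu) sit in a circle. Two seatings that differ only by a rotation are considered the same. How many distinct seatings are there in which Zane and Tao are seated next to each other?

Treat {Zane, Tao} as one unit (2 internal orders) and seat the resulting 8 units around the table: (7)! circular arrangements.
So 2 × (7)! = 2 × 5040 = 10080.

10080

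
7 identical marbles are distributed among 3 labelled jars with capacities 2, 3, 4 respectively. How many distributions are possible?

Ignoring the caps, the number of non-negative solutions to x_1+…+x_3 = 7 is C(9,2) = 36.
Subtract solutions that violate a single cap (substitute x_i' = x_i − (cap_i+1)): x_1 ≥ 3 gives C(6,2) = 15; x_2 ≥ 4 gives C(5,2) = 10; x_3 ≥ 5 gives C(4,2) = 6. Together 31.
Add back pairs where two caps are both exceeded: 1 + 0 + 0 = 1.
By inclusion–exclusion the count is 36 − 31 + 1 = 6.

6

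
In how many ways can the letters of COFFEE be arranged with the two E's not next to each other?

Total arrangements of COFFEE: 6!/(2!·2!) = 180.
If the two E's are adjacent, glue them into one block, leaving 5 items to arrange: (5)!/(2!) = 60 ways.
Subtracting, 180 − 60 = 120 arrangements keep the E's apart.

120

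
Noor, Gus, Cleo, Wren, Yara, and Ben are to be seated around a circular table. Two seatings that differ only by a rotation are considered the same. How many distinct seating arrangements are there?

Around a circle, 6 distinct people have 6!/6 = (5)! = 120 rotationally distinct seatings.

120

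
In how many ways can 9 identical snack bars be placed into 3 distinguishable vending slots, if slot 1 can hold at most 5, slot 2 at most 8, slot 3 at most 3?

23

By stars and bars, unrestricted non-negative solutions to x_1+…+x_3 = 9 number C(9+2,2) = 55.
Subtract solutions that violate a single cap (substitute x_i' = x_i − (cap_i+1)): x_1 ≥ 6 gives C(5,2) = 10; x_2 ≥ 9 gives C(2,2) = 1; x_3 ≥ 4 gives C(7,2) = 21. Together 32.
No two caps can be exceeded simultaneously, so the pair terms are all 0.
By inclusion–exclusion the count is 55 − 32 + 0 = 23.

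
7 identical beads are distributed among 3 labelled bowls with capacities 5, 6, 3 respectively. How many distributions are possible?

22

Ignoring the caps, the number of non-negative solutions to x_1+…+x_3 = 7 is C(9,2) = 36.
Subtract solutions that violate a single cap (substitute x_i' = x_i − (cap_i+1)): x_1 ≥ 6 gives C(3,2) = 3; x_2 ≥ 7 gives C(2,2) = 1; x_3 ≥ 4 gives C(5,2) = 10. Together 14.
No two caps can be exceeded simultaneously, so the pair terms are all 0.
By inclusion–exclusion the count is 36 − 14 + 0 = 22.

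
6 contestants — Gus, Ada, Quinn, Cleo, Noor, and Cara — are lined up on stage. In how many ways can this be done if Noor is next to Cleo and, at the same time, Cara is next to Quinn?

Treat {Noor,Cleo} as one block (2 orders) and {Cara,Quinn} as another (2 orders).
That leaves 4 units to arrange: 2 × 2 × 4! = 4 × 24 = 96.

96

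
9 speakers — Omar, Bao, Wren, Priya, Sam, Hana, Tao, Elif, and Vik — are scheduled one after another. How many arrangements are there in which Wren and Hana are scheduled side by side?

Glue Wren and Hana into one block (2 internal orders), leaving 8 units to arrange in a row.
That gives 2 × 8! = 2 × 40320 = 80640.

80640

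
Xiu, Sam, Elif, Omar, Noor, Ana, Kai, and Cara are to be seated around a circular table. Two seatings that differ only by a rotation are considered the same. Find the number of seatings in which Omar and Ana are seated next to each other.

1440

Treat {Omar, Ana} as one unit (2 internal orders) and seat the resulting 7 units around the table: (6)! circular arrangements.
So 2 × (6)! = 2 × 720 = 1440.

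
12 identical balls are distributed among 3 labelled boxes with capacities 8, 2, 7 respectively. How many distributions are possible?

15

By stars and bars, unrestricted non-negative solutions to x_1+…+x_3 = 12 number C(12+2,2) = 91.
Subtract solutions that violate a single cap (substitute x_i' = x_i − (cap_i+1)): x_1 ≥ 9 gives C(5,2) = 10; x_2 ≥ 3 gives C(11,2) = 55; x_3 ≥ 8 gives C(6,2) = 15. Together 80.
Add back pairs where two caps are both exceeded: 1 + 0 + 3 = 4.
By inclusion–exclusion the count is 91 − 80 + 4 = 15.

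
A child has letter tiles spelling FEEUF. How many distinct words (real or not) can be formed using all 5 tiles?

30

Letter multiplicities in FEEUF: E×2, F×2, U×1.
The number of distinct arrangements is 5!/(2!·2!) = 120/4 = 30.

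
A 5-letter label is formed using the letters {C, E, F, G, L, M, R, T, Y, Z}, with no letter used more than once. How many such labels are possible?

With no repetition, fill the 5 letters in order: 10 choices, then 9, down to 6.
10 × 9 × 8 × 7 × 6 = 30240.

30240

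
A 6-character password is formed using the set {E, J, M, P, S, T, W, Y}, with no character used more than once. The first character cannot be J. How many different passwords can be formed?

17640

The first character has 8−1 = 7 choices (anything except J).
The remaining 5 characters are filled from the other 7 symbols without repetition: 7 × 6 × 5 × 4 × 3 = 2520.
Total: 7 × 2520 = 17640.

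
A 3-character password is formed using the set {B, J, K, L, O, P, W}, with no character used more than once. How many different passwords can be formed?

Choose and order 3 of the 7 symbols: the first character has 7 options, the next 6, then 5.
7 × 6 × 5 = 210.

210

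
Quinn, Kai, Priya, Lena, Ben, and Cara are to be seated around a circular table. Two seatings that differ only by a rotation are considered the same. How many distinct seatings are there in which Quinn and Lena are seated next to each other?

Glue Quinn and Lena into a block (2 internal orders). Seating 5 units around a circle gives (4)! arrangements.
So 2 × (4)! = 2 × 24 = 48.

48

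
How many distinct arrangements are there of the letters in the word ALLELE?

60

ALLELE has 6 letters with E appearing twice and L appearing 3 times.
The number of distinct arrangements is 6!/(3!·2!) = 720/12 = 60.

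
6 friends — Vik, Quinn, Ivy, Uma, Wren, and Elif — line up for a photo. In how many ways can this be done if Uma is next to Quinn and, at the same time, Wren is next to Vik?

Treat {Uma,Quinn} as one block (2 orders) and {Wren,Vik} as another (2 orders).
That leaves 4 units to arrange: 2 × 2 × 4! = 4 × 24 = 96.

96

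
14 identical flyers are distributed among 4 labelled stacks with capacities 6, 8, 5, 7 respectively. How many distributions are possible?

By stars and bars, unrestricted non-negative solutions to x_1+…+x_4 = 14 number C(14+3,3) = 680.
Subtract solutions that violate a single cap (substitute x_i' = x_i − (cap_i+1)): x_1 ≥ 7 gives C(10,3) = 120; x_2 ≥ 9 gives C(8,3) = 56; x_3 ≥ 6 gives C(11,3) = 165; x_4 ≥ 8 gives C(9,3) = 84. Together 425.
Add back pairs where two caps are both exceeded: 0 + 4 + 0 + 0 + 0 + 1 = 5.
By inclusion–exclusion the count is 680 − 425 + 5 = 260.

260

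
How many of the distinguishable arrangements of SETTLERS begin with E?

With the first slot taken by E, it remains to arrange the other 7 letters (STTLERS).
Those 7 letters have S appearing twice and T appearing twice, giving (7)!/(2!·2!) = 1260.

1260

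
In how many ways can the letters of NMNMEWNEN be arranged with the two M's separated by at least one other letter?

2940

There are 9!/(4!·2!·2!) = 3780 arrangements of NMNMEWNEN in total.
If the two M's are adjacent, glue them into one block, leaving 8 items to arrange: (8)!/(4!·2!) = 840 ways.
Subtracting, 3780 − 840 = 2940 arrangements keep the M's apart.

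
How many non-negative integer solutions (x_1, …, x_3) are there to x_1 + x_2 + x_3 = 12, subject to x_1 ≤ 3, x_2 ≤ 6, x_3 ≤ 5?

By stars and bars, unrestricted non-negative solutions to x_1+…+x_3 = 12 number C(12+2,2) = 91.
Subtract solutions that violate a single cap (substitute x_i' = x_i − (cap_i+1)): x_1 ≥ 4 gives C(10,2) = 45; x_2 ≥ 7 gives C(7,2) = 21; x_3 ≥ 6 gives C(8,2) = 28. Together 94.
Add back pairs where two caps are both exceeded: 3 + 6 + 0 = 9.
By inclusion–exclusion the count is 91 − 94 + 9 = 6.

6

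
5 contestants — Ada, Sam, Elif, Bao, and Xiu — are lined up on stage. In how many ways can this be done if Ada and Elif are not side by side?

There are 5! = 120 arrangements in all. If Ada and Elif are adjacent, merging them into one block gives 2·(4)! = 48 arrangements.
So 120 − 48 = 72 arrangements keep them apart.

72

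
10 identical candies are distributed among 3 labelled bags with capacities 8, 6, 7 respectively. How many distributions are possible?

Without the upper bounds there are C(12,2) = 66 ways to split 10 among 3 bags.
Subtract solutions that violate a single cap (substitute x_i' = x_i − (cap_i+1)): x_1 ≥ 9 gives C(3,2) = 3; x_2 ≥ 7 gives C(5,2) = 10; x_3 ≥ 8 gives C(4,2) = 6. Together 19.
No two caps can be exceeded simultaneously, so the pair terms are all 0.
By inclusion–exclusion the count is 66 − 19 + 0 = 47.

47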